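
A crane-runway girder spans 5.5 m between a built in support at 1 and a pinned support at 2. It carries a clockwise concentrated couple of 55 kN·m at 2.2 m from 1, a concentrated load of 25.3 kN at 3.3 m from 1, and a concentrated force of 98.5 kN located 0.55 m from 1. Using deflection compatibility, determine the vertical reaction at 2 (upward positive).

R_2 = 21.96 kN

Remove the prop at 2; the released (primary) structure is a cantilever built in at 1.
Downward deflection at the released point 2 due to the loads:
  clockwise couple 55 at a = 2.2: M₀a(2L − a)/(2EI) = 532.4/EI
  point load 25.3 at a = 3.3: Pa²(3L − a)/(6EI) = 606.1/EI
  point load 98.5 at a = 0.55: Pa²(3L − a)/(6EI) = 79.21/EI
  δ_0 = 1218/EI
Tip deflection under a unit load at 2: L³/(3EI) = 55.46/EI.
Compatibility at 2: δ_0 − R_2·δ_{22} = 0, so R_2 = 1218/55.46 = 21.96 kN.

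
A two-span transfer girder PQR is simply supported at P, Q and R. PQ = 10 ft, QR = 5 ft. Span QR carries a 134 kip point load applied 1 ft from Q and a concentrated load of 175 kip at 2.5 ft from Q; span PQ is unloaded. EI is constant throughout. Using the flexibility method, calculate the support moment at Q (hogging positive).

M_Q = 86.85 kip·ft

Release continuity at Q by inserting a hinge; the redundant is the internal moment M_Q. The primary structure is two simply-supported spans PQ and QR.
End slopes at the hinge Q, treating each span as simply supported:
  span QR: point load 134 at a = 1: Pab(L + b)/(6LEI) = 160.8/EI
  span QR: point load 175 at a = 2.5: Pab(L + b)/(6LEI) = 273.4/EI
  relative rotation θ_0 = (0 + 434.2)/EI = 434.2/EI
A unit hogging moment at Q produces rotation L₁/(3EI) + L₂/(3EI) = 5/EI.
Slope continuity at Q: θ_0 = M_Q·5/EI, so M_Q = 434.2/5 = 86.85 kip·ft (hogging).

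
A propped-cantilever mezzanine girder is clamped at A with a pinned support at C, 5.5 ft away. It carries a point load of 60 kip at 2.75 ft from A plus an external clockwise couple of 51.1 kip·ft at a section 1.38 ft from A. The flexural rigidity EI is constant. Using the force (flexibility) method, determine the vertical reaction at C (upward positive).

Choose R_C as the redundant. The primary structure is the cantilever fixed at A.
Free-end deflection of the primary structure under the applied loading (downward +):
  point load 60 at a = 2.75: Pa²(3L − a)/(6EI) = 1040/EI
  clockwise couple 51.1 at a = 1.38: M₀a(2L − a)/(2EI) = 339.2/EI
  δ_0 = 1379/EI
Tip deflection under a unit load at C: L³/(3EI) = 55.46/EI.
The prop prevents deflection at C: R_C = δ_0/δ_{CC} = 1379/55.46 = 24.87 kip.

R_C = 24.87 kip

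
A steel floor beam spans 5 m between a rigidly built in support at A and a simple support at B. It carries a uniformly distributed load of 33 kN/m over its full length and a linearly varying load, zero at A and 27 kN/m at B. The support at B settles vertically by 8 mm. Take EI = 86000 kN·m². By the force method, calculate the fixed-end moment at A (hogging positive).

M_A = 225.1 kN·m

Release the roller at B. Primary structure: cantilever fixed at A.
Deflection at B on the released cantilever, summing each load's contribution:
  UDL 33: wL⁴/(8EI) = 2578/EI
  triangular load, peak 27 at the free end: 11w₀L⁴/(120EI) = 1547/EI
  δ_0 = 4125/EI
Tip deflection under a unit load at B: L³/(3EI) = 41.67/EI.
With EI = 86000 kN·m²: δ_0 = 0.047965 m and δ_{BB} = 0.000484 m/kN.
Compatibility — the beam at B must follow the support down by 0.008 m: δ_0 − R_B·δ_{BB} = 0.008, so R_B = (0.047965 − 0.008)/0.000484 = 82.49 kN.
Moment equilibrium about A: M_A = Σ(load moments about A) − R_B·L = 637.5 − 82.49×5 = 225.1 kN·m.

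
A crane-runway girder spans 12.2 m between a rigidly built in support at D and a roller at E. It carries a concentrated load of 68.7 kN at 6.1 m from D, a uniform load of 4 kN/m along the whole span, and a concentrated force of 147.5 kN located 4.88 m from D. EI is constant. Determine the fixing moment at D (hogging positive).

Take the reaction at E as the redundant and release it; the primary structure is a cantilever fixed at D.
Free-end deflection of the primary structure under the applied loading (downward +):
  point load 68.7 at a = 6.1: Pa²(3L − a)/(6EI) = 12995/EI
  UDL 4: wL⁴/(8EI) = 11077/EI
  point load 147.5 at a = 4.88: Pa²(3L − a)/(6EI) = 18570/EI
  δ_0 = 42641/EI
Tip deflection under a unit load at E: L³/(3EI) = 605.3/EI.
The prop prevents deflection at E: R_E = δ_0/δ_{EE} = 42641/605.3 = 70.45 kN.
Moment equilibrium about D: M_D = Σ(load moments about D) − R_E·L = 1437 − 70.45×12.2 = 577.1 kN·m.

M_D = 577.1 kN·m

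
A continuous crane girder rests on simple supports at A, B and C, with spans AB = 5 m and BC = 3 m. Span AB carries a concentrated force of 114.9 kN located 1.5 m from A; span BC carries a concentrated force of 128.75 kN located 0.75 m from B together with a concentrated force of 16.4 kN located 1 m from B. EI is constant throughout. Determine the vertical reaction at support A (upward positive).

Release continuity at B by inserting a hinge; the redundant is the internal moment M_B. The primary structure is two simply-supported spans AB and BC.
Rotations at B on the released spans (each span's end-slope, ×1/EI):
  span AB: point load 114.9 at a = 1.5: Pab(L + a)/(6LEI) = 130.7/EI
  span BC: point load 128.75 at a = 0.75: Pab(L + b)/(6LEI) = 63.37/EI
  span BC: point load 16.4 at a = 1: Pab(L + b)/(6LEI) = 9.111/EI
  relative rotation θ_0 = (130.7 + 72.48)/EI = 203.2/EI
A unit hogging moment at B produces rotation L₁/(3EI) + L₂/(3EI) = 2.667/EI.
Compatibility: M_B·(L₁+L₂)/(3EI) = θ_0, giving M_B = 76.19 kN·m (hogging).
Span AB, ΣM about A with M_B applied at B: R_B^{AB}·5 = 172.3 + 76.19, so R_B^{AB} = 49.71 kN and R_A = 114.9 − 49.71 = 65.19 kN.

R_A = 65.19 kN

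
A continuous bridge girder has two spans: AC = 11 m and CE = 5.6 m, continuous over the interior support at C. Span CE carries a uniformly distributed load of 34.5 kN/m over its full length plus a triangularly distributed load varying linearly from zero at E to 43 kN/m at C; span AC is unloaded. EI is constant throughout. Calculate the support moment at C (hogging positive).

Insert a hinge at C; M_C is the redundant, and each span becomes simply supported.
Discontinuity in slope at C on the released structure — sum the simple-span end rotations:
  span CE: UDL 34.5: wL³/(24EI) = 252.4/EI
  span CE: triangular load, peak 43: w₀L³/(45EI) = 167.8/EI
  relative rotation θ_0 = (0 + 420.3)/EI = 420.3/EI
A unit hogging moment at C produces rotation L₁/(3EI) + L₂/(3EI) = 5.533/EI.
Slope continuity at C: θ_0 = M_C·5.533/EI, so M_C = 420.3/5.533 = 75.95 kN·m (hogging).

M_C = 75.95 kN·m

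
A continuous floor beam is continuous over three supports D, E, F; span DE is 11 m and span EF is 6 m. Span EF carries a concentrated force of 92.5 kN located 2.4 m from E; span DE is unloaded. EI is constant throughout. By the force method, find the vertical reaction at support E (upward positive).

Release continuity at E by inserting a hinge; the redundant is the internal moment M_E. The primary structure is two simply-supported spans DE and EF.
End slopes at the hinge E, treating each span as simply supported:
  span EF: point load 92.5 at a = 2.4: Pab(L + b)/(6LEI) = 213.1/EI
  relative rotation θ_0 = (0 + 213.1)/EI = 213.1/EI
A unit hogging moment at E produces rotation L₁/(3EI) + L₂/(3EI) = 5.667/EI.
Compatibility: M_E·(L₁+L₂)/(3EI) = θ_0, giving M_E = 37.61 kN·m (hogging).
Span DE, ΣM about D with M_E applied at E: R_E^{DE}·11 = 0 + 37.61, so R_E^{DE} = 3.419 kN and R_D = 0 − 3.419 = -3.419 kN.
Span EF, ΣM about F: R_E^{EF}·6 = 333 + 37.61, so R_E^{EF} = 61.77 kN and R_F = 92.5 − 61.77 = 30.73 kN.
R_E = 3.419 + 61.77 = 65.19 kN.

R_E = 65.19 kN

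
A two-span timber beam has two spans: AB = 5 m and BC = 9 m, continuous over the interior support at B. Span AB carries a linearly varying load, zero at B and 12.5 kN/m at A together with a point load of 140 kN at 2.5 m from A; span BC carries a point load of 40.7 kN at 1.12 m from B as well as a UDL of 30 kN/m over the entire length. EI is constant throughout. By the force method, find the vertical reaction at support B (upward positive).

R_B = 335.9 kN

Release continuity at B by inserting a hinge; the redundant is the internal moment M_B. The primary structure is two simply-supported spans AB and BC.
Rotations at B on the released spans (each span's end-slope, ×1/EI):
  span AB: triangular load, peak 12.5: 7w₀L³/(360EI) = 30.38/EI
  span AB: point load 140 at a = 2.5: Pab(L + a)/(6LEI) = 218.8/EI
  span BC: point load 40.7 at a = 1.12: Pab(L + b)/(6LEI) = 112.3/EI
  span BC: UDL 30: wL³/(24EI) = 911.2/EI
  relative rotation θ_0 = (249.1 + 1024)/EI = 1273/EI
A unit hogging moment at B produces rotation L₁/(3EI) + L₂/(3EI) = 4.667/EI.
Compatibility: M_B·(L₁+L₂)/(3EI) = θ_0, giving M_B = 272.7 kN·m (hogging).
Span AB, ΣM about A with M_B applied at B: R_B^{AB}·5 = 402.1 + 272.7, so R_B^{AB} = 135 kN and R_A = 171.2 − 135 = 36.29 kN.
Span BC, ΣM about C: R_B^{BC}·9 = 1536 + 272.7, so R_B^{BC} = 200.9 kN and R_C = 310.7 − 200.9 = 109.8 kN.
R_B = 135 + 200.9 = 335.9 kN.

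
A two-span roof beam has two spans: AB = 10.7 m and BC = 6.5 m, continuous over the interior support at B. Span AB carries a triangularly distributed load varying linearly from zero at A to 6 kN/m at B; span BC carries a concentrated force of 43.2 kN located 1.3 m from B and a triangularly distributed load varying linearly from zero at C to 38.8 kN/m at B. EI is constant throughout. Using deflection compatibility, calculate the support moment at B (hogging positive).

Take M_B as the redundant. Released structure: two simple spans AB and BC with a hinge at B.
Discontinuity in slope at B on the released structure — sum the simple-span end rotations:
  span AB: triangular load, peak 6: w₀L³/(45EI) = 163.3/EI
  span BC: point load 43.2 at a = 1.3: Pab(L + b)/(6LEI) = 87.61/EI
  span BC: triangular load, peak 38.8: w₀L³/(45EI) = 236.8/EI
  relative rotation θ_0 = (163.3 + 324.4)/EI = 487.7/EI
A unit hogging moment at B produces rotation L₁/(3EI) + L₂/(3EI) = 5.733/EI.
Slope continuity at B: θ_0 = M_B·5.733/EI, so M_B = 487.7/5.733 = 85.07 kN·m (hogging).

M_B = 85.07 kN·m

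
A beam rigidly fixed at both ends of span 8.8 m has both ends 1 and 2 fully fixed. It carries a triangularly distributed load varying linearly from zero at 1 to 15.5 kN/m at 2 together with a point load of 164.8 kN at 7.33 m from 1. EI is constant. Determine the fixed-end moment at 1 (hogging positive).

M_1 = 73.72 kN·m

Take the two fixed-end moments M_1, M_2 as redundants; the released structure is the simple span 12.
Simple-span end rotations at 1 and 2 under the given loads:
  at 1: triangular load, peak 15.5: 7w₀L³/(360EI) = 205.4/EI
  at 2: triangular load, peak 15.5: w₀L³/(45EI) = 234.7/EI
  at 1: point load 164.8 at a = 7.33: Pab(L + b)/(6LEI) = 345.4/EI
  at 2: point load 164.8 at a = 7.33: Pab(L + a)/(6LEI) = 542.5/EI
  θ_10 = 550.8/EI,  θ_20 = 777.2/EI
Flexibility coefficients: a unit moment at one end gives L/(3EI) there and L/(6EI) at the far end, so f₁₁ = f₂₂ = 2.933/EI and f₁₂ = f₂₁ = 1.467/EI.
Compatibility — zero rotation at each built-in end:
  2.933 M_1 + 1.467 M_2 = 550.8
  1.467 M_1 + 2.933 M_2 = 777.2
Solving the pair gives M_1 = 73.72 kN·m and M_2 = 228.1 kN·m (hogging).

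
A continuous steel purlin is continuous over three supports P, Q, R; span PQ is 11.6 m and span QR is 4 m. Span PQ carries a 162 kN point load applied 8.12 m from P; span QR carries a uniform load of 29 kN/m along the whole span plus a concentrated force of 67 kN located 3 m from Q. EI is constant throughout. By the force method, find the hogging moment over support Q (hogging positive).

M_Q = 272.4 kN·m

Insert a hinge at Q; M_Q is the redundant, and each span becomes simply supported.
Rotations at Q on the released spans (each span's end-slope, ×1/EI):
  span PQ: point load 162 at a = 8.12: Pab(L + a)/(6LEI) = 1297/EI
  span QR: UDL 29: wL³/(24EI) = 77.33/EI
  span QR: point load 67 at a = 3: Pab(L + b)/(6LEI) = 41.88/EI
  relative rotation θ_0 = (1297 + 119.2)/EI = 1416/EI
A unit hogging moment at Q produces rotation L₁/(3EI) + L₂/(3EI) = 5.2/EI.
Slope continuity at Q: θ_0 = M_Q·5.2/EI, so M_Q = 1416/5.2 = 272.4 kN·m (hogging).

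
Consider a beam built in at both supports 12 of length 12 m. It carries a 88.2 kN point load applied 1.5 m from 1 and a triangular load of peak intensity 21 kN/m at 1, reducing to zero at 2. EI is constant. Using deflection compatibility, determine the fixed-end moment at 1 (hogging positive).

Take the two fixed-end moments M_1, M_2 as redundants; the released structure is the simple span 12.
Simple-span end rotations at 1 and 2 under the given loads:
  at 1: point load 88.2 at a = 1.5: Pab(L + b)/(6LEI) = 434.1/EI
  at 2: point load 88.2 at a = 1.5: Pab(L + a)/(6LEI) = 260.5/EI
  at 1: triangular load, peak 21: w₀L³/(45EI) = 806.4/EI
  at 2: triangular load, peak 21: 7w₀L³/(360EI) = 705.6/EI
  θ_10 = 1241/EI,  θ_20 = 966.1/EI
Flexibility coefficients: a unit moment at one end gives L/(3EI) there and L/(6EI) at the far end, so f₁₁ = f₂₂ = 4/EI and f₁₂ = f₂₁ = 2/EI.
Compatibility — zero rotation at each built-in end:
  4 M_1 + 2 M_2 = 1241
  2 M_1 + 4 M_2 = 966.1
Solving the pair gives M_1 = 252.5 kN·m and M_2 = 115.3 kN·m (hogging).

M_1 = 252.5 kN·m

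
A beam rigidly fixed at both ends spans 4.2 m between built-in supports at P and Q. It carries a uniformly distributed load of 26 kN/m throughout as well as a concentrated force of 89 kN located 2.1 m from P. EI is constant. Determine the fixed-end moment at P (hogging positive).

M_P = 84.94 kN·m

Take the two fixed-end moments M_P, M_Q as redundants; the released structure is the simple span PQ.
End rotations of the released simple span under the applied load (×1/EI):
  at P: UDL 26: wL³/(24EI) = 80.26/EI
  at Q: UDL 26: wL³/(24EI) = 80.26/EI
  at P: point load 89 at a = 2.1: Pab(L + b)/(6LEI) = 98.12/EI
  at Q: point load 89 at a = 2.1: Pab(L + a)/(6LEI) = 98.12/EI
  θ_P0 = 178.4/EI,  θ_Q0 = 178.4/EI
Flexibility coefficients: a unit moment at one end gives L/(3EI) there and L/(6EI) at the far end, so f₁₁ = f₂₂ = 1.4/EI and f₁₂ = f₂₁ = 0.7/EI.
Compatibility — zero rotation at each built-in end:
  1.4 M_P + 0.7 M_Q = 178.4
  0.7 M_P + 1.4 M_Q = 178.4
Solving the pair gives M_P = 84.94 kN·m and M_Q = 84.94 kN·m (hogging).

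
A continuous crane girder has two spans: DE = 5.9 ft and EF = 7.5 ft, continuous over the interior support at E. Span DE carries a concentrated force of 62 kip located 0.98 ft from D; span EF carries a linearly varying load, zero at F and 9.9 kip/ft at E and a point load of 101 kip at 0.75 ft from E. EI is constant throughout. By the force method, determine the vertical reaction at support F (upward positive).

R_F = 13.14 kip

Take M_E as the redundant. Released structure: two simple spans DE and EF with a hinge at E.
Rotations at E on the released spans (each span's end-slope, ×1/EI):
  span DE: point load 62 at a = 0.98: Pab(L + a)/(6LEI) = 58.1/EI
  span EF: triangular load, peak 9.9: w₀L³/(45EI) = 92.81/EI
  span EF: point load 101 at a = 0.75: Pab(L + b)/(6LEI) = 161.9/EI
  relative rotation θ_0 = (58.1 + 254.7)/EI = 312.8/EI
A unit hogging moment at E produces rotation L₁/(3EI) + L₂/(3EI) = 4.467/EI.
Compatibility: M_E·(L₁+L₂)/(3EI) = θ_0, giving M_E = 70.04 kip·ft (hogging).
Span EF, ΣM about F: R_E^{EF}·7.5 = 867.4 + 70.04, so R_E^{EF} = 125 kip and R_F = 138.1 − 125 = 13.14 kip.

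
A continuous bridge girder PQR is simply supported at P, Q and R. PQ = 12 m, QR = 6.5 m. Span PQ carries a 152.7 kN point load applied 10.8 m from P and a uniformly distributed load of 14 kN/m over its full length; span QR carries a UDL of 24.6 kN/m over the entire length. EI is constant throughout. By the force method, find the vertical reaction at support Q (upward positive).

Insert a hinge at Q; M_Q is the redundant, and each span becomes simply supported.
Discontinuity in slope at Q on the released structure — sum the simple-span end rotations:
  span PQ: point load 152.7 at a = 10.8: Pab(L + a)/(6LEI) = 626.7/EI
  span PQ: UDL 14: wL³/(24EI) = 1008/EI
  span QR: UDL 24.6: wL³/(24EI) = 281.5/EI
  relative rotation θ_0 = (1635 + 281.5)/EI = 1916/EI
A unit hogging moment at Q produces rotation L₁/(3EI) + L₂/(3EI) = 6.167/EI.
Slope continuity at Q: θ_0 = M_Q·6.167/EI, so M_Q = 1916/6.167 = 310.7 kN·m (hogging).
Span PQ, ΣM about P with M_Q applied at Q: R_Q^{PQ}·12 = 2657 + 310.7, so R_Q^{PQ} = 247.3 kN and R_P = 320.7 − 247.3 = 73.38 kN.
Span QR, ΣM about R: R_Q^{QR}·6.5 = 519.7 + 310.7, so R_Q^{QR} = 127.8 kN and R_R = 159.9 − 127.8 = 32.15 kN.
R_Q = 247.3 + 127.8 = 375.1 kN.

R_Q = 375.1 kN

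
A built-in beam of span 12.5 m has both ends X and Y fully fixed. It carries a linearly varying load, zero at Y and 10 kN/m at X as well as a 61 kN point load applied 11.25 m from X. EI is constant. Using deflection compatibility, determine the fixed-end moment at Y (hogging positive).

Take the two fixed-end moments M_X, M_Y as redundants; the released structure is the simple span XY.
On the primary (simply-supported) span, the end slopes from the loading are:
  at X: triangular load, peak 10: w₀L³/(45EI) = 434/EI
  at Y: triangular load, peak 10: 7w₀L³/(360EI) = 379.8/EI
  at X: point load 61 at a = 11.25: Pab(L + b)/(6LEI) = 157.3/EI
  at Y: point load 61 at a = 11.25: Pab(L + a)/(6LEI) = 271.6/EI
  θ_X0 = 591.3/EI,  θ_Y0 = 651.4/EI
Flexibility coefficients: a unit moment at one end gives L/(3EI) there and L/(6EI) at the far end, so f₁₁ = f₂₂ = 4.167/EI and f₁₂ = f₂₁ = 2.083/EI.
Compatibility — zero rotation at each built-in end:
  4.167 M_X + 2.083 M_Y = 591.3
  2.083 M_X + 4.167 M_Y = 651.4
Solving the pair gives M_X = 84.99 kN·m and M_Y = 113.8 kN·m (hogging).

M_Y = 113.8 kN·m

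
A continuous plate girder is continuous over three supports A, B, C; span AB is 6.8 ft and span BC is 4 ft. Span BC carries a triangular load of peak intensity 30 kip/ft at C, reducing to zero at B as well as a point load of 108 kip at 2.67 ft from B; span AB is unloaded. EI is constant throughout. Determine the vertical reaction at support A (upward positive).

R_A = -5.004 kip

Insert a hinge at B; M_B is the redundant, and each span becomes simply supported.
Discontinuity in slope at B on the released structure — sum the simple-span end rotations:
  span BC: triangular load, peak 30: 7w₀L³/(360EI) = 37.33/EI
  span BC: point load 108 at a = 2.67: Pab(L + b)/(6LEI) = 85.17/EI
  relative rotation θ_0 = (0 + 122.5)/EI = 122.5/EI
A unit hogging moment at B produces rotation L₁/(3EI) + L₂/(3EI) = 3.6/EI.
Compatibility: M_B·(L₁+L₂)/(3EI) = θ_0, giving M_B = 34.03 kip·ft (hogging).
Span AB, ΣM about A with M_B applied at B: R_B^{AB}·6.8 = 0 + 34.03, so R_B^{AB} = 5.004 kip and R_A = 0 − 5.004 = -5.004 kip.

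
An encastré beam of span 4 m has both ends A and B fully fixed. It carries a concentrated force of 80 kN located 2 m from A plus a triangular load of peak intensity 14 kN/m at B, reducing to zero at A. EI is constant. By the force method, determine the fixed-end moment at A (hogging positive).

M_A = 47.47 kN·m

Take the two fixed-end moments M_A, M_B as redundants; the released structure is the simple span AB.
On the primary (simply-supported) span, the end slopes from the loading are:
  at A: point load 80 at a = 2: Pab(L + b)/(6LEI) = 80/EI
  at B: point load 80 at a = 2: Pab(L + a)/(6LEI) = 80/EI
  at A: triangular load, peak 14: 7w₀L³/(360EI) = 17.42/EI
  at B: triangular load, peak 14: w₀L³/(45EI) = 19.91/EI
  θ_A0 = 97.42/EI,  θ_B0 = 99.91/EI
Flexibility coefficients: a unit moment at one end gives L/(3EI) there and L/(6EI) at the far end, so f₁₁ = f₂₂ = 1.333/EI and f₁₂ = f₂₁ = 0.6667/EI.
Compatibility — zero rotation at each built-in end:
  1.333 M_A + 0.6667 M_B = 97.42
  0.6667 M_A + 1.333 M_B = 99.91
Solving the pair gives M_A = 47.47 kN·m and M_B = 51.2 kN·m (hogging).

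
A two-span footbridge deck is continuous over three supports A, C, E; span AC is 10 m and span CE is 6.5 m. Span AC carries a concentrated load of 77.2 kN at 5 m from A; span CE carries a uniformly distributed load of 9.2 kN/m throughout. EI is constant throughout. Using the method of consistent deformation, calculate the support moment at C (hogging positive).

Release continuity at C by inserting a hinge; the redundant is the internal moment M_C. The primary structure is two simply-supported spans AC and CE.
End slopes at the hinge C, treating each span as simply supported:
  span AC: point load 77.2 at a = 5: Pab(L + a)/(6LEI) = 482.5/EI
  span CE: UDL 9.2: wL³/(24EI) = 105.3/EI
  relative rotation θ_0 = (482.5 + 105.3)/EI = 587.8/EI
A unit hogging moment at C produces rotation L₁/(3EI) + L₂/(3EI) = 5.5/EI.
Slope continuity at C: θ_0 = M_C·5.5/EI, so M_C = 587.8/5.5 = 106.9 kN·m (hogging).

M_C = 106.9 kN·m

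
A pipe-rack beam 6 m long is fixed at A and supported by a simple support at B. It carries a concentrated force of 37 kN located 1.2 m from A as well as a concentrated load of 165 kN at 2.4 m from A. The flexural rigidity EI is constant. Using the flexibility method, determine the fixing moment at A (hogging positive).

M_A = 222 kN·m

Take the reaction at B as the redundant and release it; the primary structure is a cantilever fixed at A.
Free-end deflection of the primary structure under the applied loading (downward +):
  point load 37 at a = 1.2: Pa²(3L − a)/(6EI) = 149.2/EI
  point load 165 at a = 2.4: Pa²(3L − a)/(6EI) = 2471/EI
  δ_0 = 2620/EI
Flexibility coefficient — unit upward force at B: δ_{BB} = L³/(3EI) = 72/EI.
The prop prevents deflection at B: R_B = δ_0/δ_{BB} = 2620/72 = 36.39 kN.
Moment equilibrium about A: M_A = Σ(load moments about A) − R_B·L = 440.4 − 36.39×6 = 222 kN·m.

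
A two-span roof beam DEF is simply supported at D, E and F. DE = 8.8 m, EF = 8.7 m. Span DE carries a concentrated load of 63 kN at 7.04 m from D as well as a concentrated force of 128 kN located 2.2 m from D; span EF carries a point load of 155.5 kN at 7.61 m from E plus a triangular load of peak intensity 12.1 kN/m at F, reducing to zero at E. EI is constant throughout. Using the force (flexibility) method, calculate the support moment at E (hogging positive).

Insert a hinge at E; M_E is the redundant, and each span becomes simply supported.
Rotations at E on the released spans (each span's end-slope, ×1/EI):
  span DE: point load 63 at a = 7.04: Pab(L + a)/(6LEI) = 234.2/EI
  span DE: point load 128 at a = 2.2: Pab(L + a)/(6LEI) = 387.2/EI
  span EF: point load 155.5 at a = 7.61: Pab(L + b)/(6LEI) = 241.9/EI
  span EF: triangular load, peak 12.1: 7w₀L³/(360EI) = 154.9/EI
  relative rotation θ_0 = (621.4 + 396.8)/EI = 1018/EI
A unit hogging moment at E produces rotation L₁/(3EI) + L₂/(3EI) = 5.833/EI.
Slope continuity at E: θ_0 = M_E·5.833/EI, so M_E = 1018/5.833 = 174.6 kN·m (hogging).

M_E = 174.6 kN·m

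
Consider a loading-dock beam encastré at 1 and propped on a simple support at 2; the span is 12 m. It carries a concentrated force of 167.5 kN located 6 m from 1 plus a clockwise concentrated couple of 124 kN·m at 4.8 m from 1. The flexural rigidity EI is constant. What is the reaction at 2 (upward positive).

R_2 = 62.26 kN

Take the reaction at 2 as the redundant and release it; the primary structure is a cantilever fixed at 1.
Deflection at 2 on the released cantilever, summing each load's contribution:
  point load 167.5 at a = 6: Pa²(3L − a)/(6EI) = 30150/EI
  clockwise couple 124 at a = 4.8: M₀a(2L − a)/(2EI) = 5714/EI
  δ_0 = 35864/EI
Tip deflection under a unit load at 2: L³/(3EI) = 576/EI.
Compatibility at 2: δ_0 − R_2·δ_{22} = 0, so R_2 = 35864/576 = 62.26 kN.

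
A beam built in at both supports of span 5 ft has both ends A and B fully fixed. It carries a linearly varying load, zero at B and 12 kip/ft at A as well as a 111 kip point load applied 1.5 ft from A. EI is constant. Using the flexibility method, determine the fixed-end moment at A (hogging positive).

M_A = 96.58 kip·ft

Release both end moments; the primary structure is a simply-supported span AB with redundants M_A and M_B.
On the primary (simply-supported) span, the end slopes from the loading are:
  at A: triangular load, peak 12: w₀L³/(45EI) = 33.33/EI
  at B: triangular load, peak 12: 7w₀L³/(360EI) = 29.17/EI
  at A: point load 111 at a = 1.5: Pab(L + b)/(6LEI) = 165.1/EI
  at B: point load 111 at a = 1.5: Pab(L + a)/(6LEI) = 126.3/EI
  θ_A0 = 198.4/EI,  θ_B0 = 155.4/EI
Flexibility coefficients: a unit moment at one end gives L/(3EI) there and L/(6EI) at the far end, so f₁₁ = f₂₂ = 1.667/EI and f₁₂ = f₂₁ = 0.8333/EI.
Compatibility — zero rotation at each built-in end:
  1.667 M_A + 0.8333 M_B = 198.4
  0.8333 M_A + 1.667 M_B = 155.4
Solving the pair gives M_A = 96.58 kip·ft and M_B = 44.97 kip·ft (hogging).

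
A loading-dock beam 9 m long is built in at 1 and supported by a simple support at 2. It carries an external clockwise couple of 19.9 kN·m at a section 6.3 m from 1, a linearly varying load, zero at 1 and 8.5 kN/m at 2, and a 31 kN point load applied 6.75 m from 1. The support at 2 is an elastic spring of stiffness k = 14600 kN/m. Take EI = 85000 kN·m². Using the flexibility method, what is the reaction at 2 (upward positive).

R_2 = 42.65 kN

Release the roller at 2. Primary structure: cantilever fixed at 1.
Deflection at 2 on the released cantilever, summing each load's contribution:
  clockwise couple 19.9 at a = 6.3: M₀a(2L − a)/(2EI) = 733.4/EI
  triangular load, peak 8.5 at the free end: 11w₀L⁴/(120EI) = 5112/EI
  point load 31 at a = 6.75: Pa²(3L − a)/(6EI) = 4767/EI
  δ_0 = 10613/EI
Flexibility coefficient — unit upward force at 2: δ_{22} = L³/(3EI) = 243/EI.
With EI = 85000 kN·m²: δ_0 = 0.12485 m and δ_{22} = 0.002859 m/kN.
Compatibility — the spring shortens by R_2/k under the reaction it provides: δ_0 − R_2·δ_{22} = R_2/k. With 1/k = 0.000068 m/kN, R_2 = δ_0 / (δ_{22} + 1/k) = 0.12485 / (0.002859 + 0.000068) = 42.65 kN.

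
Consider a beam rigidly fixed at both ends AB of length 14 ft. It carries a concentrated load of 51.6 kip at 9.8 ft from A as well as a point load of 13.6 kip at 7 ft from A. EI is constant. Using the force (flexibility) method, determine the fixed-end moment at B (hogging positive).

Release both end moments; the primary structure is a simply-supported span AB with redundants M_A and M_B.
Simple-span end rotations at A and B under the given loads:
  at A: point load 51.6 at a = 9.8: Pab(L + b)/(6LEI) = 460.2/EI
  at B: point load 51.6 at a = 9.8: Pab(L + a)/(6LEI) = 601.8/EI
  at A: point load 13.6 at a = 7: Pab(L + b)/(6LEI) = 166.6/EI
  at B: point load 13.6 at a = 7: Pab(L + a)/(6LEI) = 166.6/EI
  θ_A0 = 626.8/EI,  θ_B0 = 768.4/EI
Flexibility coefficients: a unit moment at one end gives L/(3EI) there and L/(6EI) at the far end, so f₁₁ = f₂₂ = 4.667/EI and f₁₂ = f₂₁ = 2.333/EI.
Compatibility — zero rotation at each built-in end:
  4.667 M_A + 2.333 M_B = 626.8
  2.333 M_A + 4.667 M_B = 768.4
Solving the pair gives M_A = 69.31 kip·ft and M_B = 130 kip·ft (hogging).

M_B = 130 kip·ft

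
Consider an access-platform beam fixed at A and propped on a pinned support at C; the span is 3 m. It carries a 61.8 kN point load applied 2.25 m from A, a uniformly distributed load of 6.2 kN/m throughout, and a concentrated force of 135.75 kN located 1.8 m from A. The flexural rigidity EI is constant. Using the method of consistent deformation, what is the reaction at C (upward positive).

R_C = 104.7 kN

Take the reaction at C as the redundant and release it; the primary structure is a cantilever fixed at A.
Free-end deflection of the primary structure under the applied loading (downward +):
  point load 61.8 at a = 2.25: Pa²(3L − a)/(6EI) = 352/EI
  UDL 6.2: wL⁴/(8EI) = 62.77/EI
  point load 135.75 at a = 1.8: Pa²(3L − a)/(6EI) = 527.8/EI
  δ_0 = 942.5/EI
Flexibility coefficient — unit upward force at C: δ_{CC} = L³/(3EI) = 9/EI.
Compatibility at C: δ_0 − R_C·δ_{CC} = 0, so R_C = 942.5/9 = 104.7 kN.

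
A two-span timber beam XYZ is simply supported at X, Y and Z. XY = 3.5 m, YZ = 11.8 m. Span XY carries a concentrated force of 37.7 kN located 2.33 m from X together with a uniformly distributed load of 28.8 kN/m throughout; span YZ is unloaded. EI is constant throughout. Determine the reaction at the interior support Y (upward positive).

Take M_Y as the redundant. Released structure: two simple spans XY and YZ with a hinge at Y.
Discontinuity in slope at Y on the released structure — sum the simple-span end rotations:
  span XY: point load 37.7 at a = 2.33: Pab(L + a)/(6LEI) = 28.53/EI
  span XY: UDL 28.8: wL³/(24EI) = 51.45/EI
  relative rotation θ_0 = (79.98 + 0)/EI = 79.98/EI
A unit hogging moment at Y produces rotation L₁/(3EI) + L₂/(3EI) = 5.1/EI.
Compatibility: M_Y·(L₁+L₂)/(3EI) = θ_0, giving M_Y = 15.68 kN·m (hogging).
Span XY, ΣM about X with M_Y applied at Y: R_Y^{XY}·3.5 = 264.2 + 15.68, so R_Y^{XY} = 79.98 kN and R_X = 138.5 − 79.98 = 58.52 kN.
Span YZ, ΣM about Z: R_Y^{YZ}·11.8 = 0 + 15.68, so R_Y^{YZ} = 1.329 kN and R_Z = 0 − 1.329 = -1.329 kN.
R_Y = 79.98 + 1.329 = 81.31 kN.

R_Y = 81.31 kN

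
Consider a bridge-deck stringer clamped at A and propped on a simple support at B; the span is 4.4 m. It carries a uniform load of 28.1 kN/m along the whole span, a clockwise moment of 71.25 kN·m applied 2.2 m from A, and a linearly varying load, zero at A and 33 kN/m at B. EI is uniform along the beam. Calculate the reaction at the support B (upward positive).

R_B = 104.5 kN

Remove the prop at B; the released (primary) structure is a cantilever built in at A.
Deflection at B on the released cantilever, summing each load's contribution:
  UDL 28.1: wL⁴/(8EI) = 1317/EI
  clockwise couple 71.25 at a = 2.2: M₀a(2L − a)/(2EI) = 517.3/EI
  triangular load, peak 33 at the free end: 11w₀L⁴/(120EI) = 1134/EI
  δ_0 = 2968/EI
Flexibility coefficient — unit upward force at B: δ_{BB} = L³/(3EI) = 28.39/EI.
Compatibility at B: δ_0 − R_B·δ_{BB} = 0, so R_B = 2968/28.39 = 104.5 kN.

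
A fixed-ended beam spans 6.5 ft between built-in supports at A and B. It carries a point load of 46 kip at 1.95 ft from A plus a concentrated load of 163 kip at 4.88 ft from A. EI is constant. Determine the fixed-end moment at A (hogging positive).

Take the two fixed-end moments M_A, M_B as redundants; the released structure is the simple span AB.
Simple-span end rotations at A and B under the given loads:
  at A: point load 46 at a = 1.95: Pab(L + b)/(6LEI) = 115.6/EI
  at B: point load 46 at a = 1.95: Pab(L + a)/(6LEI) = 88.43/EI
  at A: point load 163 at a = 4.88: Pab(L + b)/(6LEI) = 268.3/EI
  at B: point load 163 at a = 4.88: Pab(L + a)/(6LEI) = 376/EI
  θ_A0 = 383.9/EI,  θ_B0 = 464.4/EI
Flexibility coefficients: a unit moment at one end gives L/(3EI) there and L/(6EI) at the far end, so f₁₁ = f₂₂ = 2.167/EI and f₁₂ = f₂₁ = 1.083/EI.
Compatibility — zero rotation at each built-in end:
  2.167 M_A + 1.083 M_B = 383.9
  1.083 M_A + 2.167 M_B = 464.4
Solving the pair gives M_A = 93.36 kip·ft and M_B = 167.7 kip·ft (hogging).

M_A = 93.36 kip·ft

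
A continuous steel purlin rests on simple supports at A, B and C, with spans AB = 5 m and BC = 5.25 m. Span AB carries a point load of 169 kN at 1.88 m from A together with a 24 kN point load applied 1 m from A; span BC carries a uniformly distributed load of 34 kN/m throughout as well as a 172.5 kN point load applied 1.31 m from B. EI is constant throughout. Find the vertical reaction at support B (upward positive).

R_B = 368.3 kN

Release continuity at B by inserting a hinge; the redundant is the internal moment M_B. The primary structure is two simply-supported spans AB and BC.
Discontinuity in slope at B on the released structure — sum the simple-span end rotations:
  span AB: point load 169 at a = 1.88: Pab(L + a)/(6LEI) = 227.3/EI
  span AB: point load 24 at a = 1: Pab(L + a)/(6LEI) = 19.2/EI
  span BC: UDL 34: wL³/(24EI) = 205/EI
  span BC: point load 172.5 at a = 1.31: Pab(L + b)/(6LEI) = 259.8/EI
  relative rotation θ_0 = (246.5 + 464.7)/EI = 711.3/EI
A unit hogging moment at B produces rotation L₁/(3EI) + L₂/(3EI) = 3.417/EI.
Slope continuity at B: θ_0 = M_B·3.417/EI, so M_B = 711.3/3.417 = 208.2 kN·m (hogging).
Span AB, ΣM about A with M_B applied at B: R_B^{AB}·5 = 341.7 + 208.2, so R_B^{AB} = 110 kN and R_A = 193 − 110 = 83.02 kN.
Span BC, ΣM about C: R_B^{BC}·5.25 = 1148 + 208.2, so R_B^{BC} = 258.4 kN and R_C = 351 − 258.4 = 92.64 kN.
R_B = 110 + 258.4 = 368.3 kN.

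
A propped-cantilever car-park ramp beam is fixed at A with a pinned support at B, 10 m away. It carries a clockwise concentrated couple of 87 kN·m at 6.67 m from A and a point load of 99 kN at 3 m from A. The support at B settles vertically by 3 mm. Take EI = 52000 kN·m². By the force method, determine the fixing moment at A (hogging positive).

M_A = 152.4 kN·m

Remove the prop at B; the released (primary) structure is a cantilever built in at A.
Deflection at B on the released cantilever, summing each load's contribution:
  clockwise couple 87 at a = 6.67: M₀a(2L − a)/(2EI) = 3868/EI
  point load 99 at a = 3: Pa²(3L − a)/(6EI) = 4010/EI
  δ_0 = 7877/EI
Flexibility coefficient — unit upward force at B: δ_{BB} = L³/(3EI) = 333.3/EI.
With EI = 52000 kN·m²: δ_0 = 0.15148 m and δ_{BB} = 0.00641 m/kN.
Compatibility — the beam at B must follow the support down by 0.003 m: δ_0 − R_B·δ_{BB} = 0.003, so R_B = (0.15148 − 0.003)/0.00641 = 23.16 kN.
Moment equilibrium about A: M_A = Σ(load moments about A) − R_B·L = 384 − 23.16×10 = 152.4 kN·m.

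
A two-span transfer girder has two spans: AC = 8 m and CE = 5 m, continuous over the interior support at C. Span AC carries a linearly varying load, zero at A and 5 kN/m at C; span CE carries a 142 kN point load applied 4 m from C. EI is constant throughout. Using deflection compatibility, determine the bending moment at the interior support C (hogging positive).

M_C = 39.34 kN·m

Release continuity at C by inserting a hinge; the redundant is the internal moment M_C. The primary structure is two simply-supported spans AC and CE.
Rotations at C on the released spans (each span's end-slope, ×1/EI):
  span AC: triangular load, peak 5: w₀L³/(45EI) = 56.89/EI
  span CE: point load 142 at a = 4: Pab(L + b)/(6LEI) = 113.6/EI
  relative rotation θ_0 = (56.89 + 113.6)/EI = 170.5/EI
A unit hogging moment at C produces rotation L₁/(3EI) + L₂/(3EI) = 4.333/EI.
Compatibility: M_C·(L₁+L₂)/(3EI) = θ_0, giving M_C = 39.34 kN·m (hogging).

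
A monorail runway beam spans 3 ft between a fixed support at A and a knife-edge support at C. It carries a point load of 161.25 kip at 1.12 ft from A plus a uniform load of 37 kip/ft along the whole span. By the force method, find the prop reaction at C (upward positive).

Release the roller at C. Primary structure: cantilever fixed at A.
Deflection at C on the released cantilever, summing each load's contribution:
  point load 161.25 at a = 1.12: Pa²(3L − a)/(6EI) = 265.7/EI
  UDL 37: wL⁴/(8EI) = 374.6/EI
  δ_0 = 640.3/EI
Tip deflection under a unit load at C: L³/(3EI) = 9/EI.
The prop prevents deflection at C: R_C = δ_0/δ_{CC} = 640.3/9 = 71.14 kip.

R_C = 71.14 kip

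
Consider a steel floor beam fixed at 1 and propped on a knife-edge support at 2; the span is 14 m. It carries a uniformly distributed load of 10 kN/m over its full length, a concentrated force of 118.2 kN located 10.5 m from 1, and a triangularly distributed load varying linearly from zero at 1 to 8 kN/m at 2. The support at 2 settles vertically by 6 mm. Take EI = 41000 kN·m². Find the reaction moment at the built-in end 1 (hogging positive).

Take the reaction at 2 as the redundant and release it; the primary structure is a cantilever fixed at 1.
Downward deflection at the released point 2 due to the loads:
  UDL 10: wL⁴/(8EI) = 48020/EI
  point load 118.2 at a = 10.5: Pa²(3L − a)/(6EI) = 68416/EI
  triangular load, peak 8 at the free end: 11w₀L⁴/(120EI) = 28172/EI
  δ_0 = 144607/EI
Flexibility coefficient — unit upward force at 2: δ_{22} = L³/(3EI) = 914.7/EI.
With EI = 41000 kN·m²: δ_0 = 3.527 m and δ_{22} = 0.022309 m/kN.
Compatibility — the beam at 2 must follow the support down by 0.006 m: δ_0 − R_2·δ_{22} = 0.006, so R_2 = (3.527 − 0.006)/0.022309 = 157.8 kN.
Moment equilibrium about 1: M_1 = Σ(load moments about 1) − R_2·L = 2744 − 157.8×14 = 534.2 kN·m.

M_1 = 534.2 kN·m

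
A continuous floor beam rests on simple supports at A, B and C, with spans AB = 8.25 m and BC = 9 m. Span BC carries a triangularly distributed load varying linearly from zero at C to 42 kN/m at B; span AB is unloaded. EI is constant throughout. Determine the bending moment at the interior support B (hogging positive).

M_B = 118.3 kN·m

Take M_B as the redundant. Released structure: two simple spans AB and BC with a hinge at B.
Discontinuity in slope at B on the released structure — sum the simple-span end rotations:
  span BC: triangular load, peak 42: w₀L³/(45EI) = 680.4/EI
  relative rotation θ_0 = (0 + 680.4)/EI = 680.4/EI
A unit hogging moment at B produces rotation L₁/(3EI) + L₂/(3EI) = 5.75/EI.
Slope continuity at B: θ_0 = M_B·5.75/EI, so M_B = 680.4/5.75 = 118.3 kN·m (hogging).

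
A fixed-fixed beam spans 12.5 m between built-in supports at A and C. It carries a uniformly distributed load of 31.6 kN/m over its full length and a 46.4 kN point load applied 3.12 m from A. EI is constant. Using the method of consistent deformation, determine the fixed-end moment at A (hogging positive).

M_A = 493 kN·m

Release both end moments; the primary structure is a simply-supported span AC with redundants M_A and M_C.
End rotations of the released simple span under the applied load (×1/EI):
  at A: UDL 31.6: wL³/(24EI) = 2572/EI
  at C: UDL 31.6: wL³/(24EI) = 2572/EI
  at A: point load 46.4 at a = 3.12: Pab(L + b)/(6LEI) = 396.2/EI
  at C: point load 46.4 at a = 3.12: Pab(L + a)/(6LEI) = 282.8/EI
  θ_A0 = 2968/EI,  θ_C0 = 2854/EI
Flexibility coefficients: a unit moment at one end gives L/(3EI) there and L/(6EI) at the far end, so f₁₁ = f₂₂ = 4.167/EI and f₁₂ = f₂₁ = 2.083/EI.
Compatibility — zero rotation at each built-in end:
  4.167 M_A + 2.083 M_C = 2968
  2.083 M_A + 4.167 M_C = 2854
Solving the pair gives M_A = 493 kN·m and M_C = 438.6 kN·m (hogging).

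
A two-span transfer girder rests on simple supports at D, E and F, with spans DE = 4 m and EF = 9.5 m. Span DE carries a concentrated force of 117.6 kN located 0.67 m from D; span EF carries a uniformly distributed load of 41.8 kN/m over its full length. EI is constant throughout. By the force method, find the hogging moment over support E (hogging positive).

Insert a hinge at E; M_E is the redundant, and each span becomes simply supported.
Rotations at E on the released spans (each span's end-slope, ×1/EI):
  span DE: point load 117.6 at a = 0.67: Pab(L + a)/(6LEI) = 51.05/EI
  span EF: UDL 41.8: wL³/(24EI) = 1493/EI
  relative rotation θ_0 = (51.05 + 1493)/EI = 1544/EI
A unit hogging moment at E produces rotation L₁/(3EI) + L₂/(3EI) = 4.5/EI.
Compatibility: M_E·(L₁+L₂)/(3EI) = θ_0, giving M_E = 343.2 kN·m (hogging).

M_E = 343.2 kN·m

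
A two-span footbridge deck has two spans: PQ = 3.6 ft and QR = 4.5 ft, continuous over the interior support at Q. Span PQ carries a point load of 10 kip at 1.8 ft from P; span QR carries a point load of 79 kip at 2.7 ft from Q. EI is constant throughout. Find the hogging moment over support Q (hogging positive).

M_Q = 36.18 kip·ft

Insert a hinge at Q; M_Q is the redundant, and each span becomes simply supported.
End slopes at the hinge Q, treating each span as simply supported:
  span PQ: point load 10 at a = 1.8: Pab(L + a)/(6LEI) = 8.1/EI
  span QR: point load 79 at a = 2.7: Pab(L + b)/(6LEI) = 89.59/EI
  relative rotation θ_0 = (8.1 + 89.59)/EI = 97.69/EI
A unit hogging moment at Q produces rotation L₁/(3EI) + L₂/(3EI) = 2.7/EI.
Slope continuity at Q: θ_0 = M_Q·2.7/EI, so M_Q = 97.69/2.7 = 36.18 kip·ft (hogging).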